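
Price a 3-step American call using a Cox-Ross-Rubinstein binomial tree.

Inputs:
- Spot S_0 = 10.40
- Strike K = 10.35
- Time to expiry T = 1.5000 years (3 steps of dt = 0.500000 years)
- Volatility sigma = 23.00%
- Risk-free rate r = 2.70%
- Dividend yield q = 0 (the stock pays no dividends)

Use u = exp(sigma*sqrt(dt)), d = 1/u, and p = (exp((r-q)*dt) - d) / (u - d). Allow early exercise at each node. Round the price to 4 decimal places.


Answer: Price = V(0,0) = 1.4769

Derivation:
dt = T/N = 0.500000
u = exp(sigma*sqrt(dt)) = 1.176607; d = 1/u = 0.849902
p = (exp((r-q)*dt) - d) / (u - d) = 0.501033
Discount per step: exp(-r*dt) = 0.986591
Stock lattice S(k, i) with i counting down-moves:
  k=0: S(0,0) = 10.4000
  k=1: S(1,0) = 12.2367; S(1,1) = 8.8390
  k=2: S(2,0) = 14.3978; S(2,1) = 10.4000; S(2,2) = 7.5123
  k=3: S(3,0) = 16.9405; S(3,1) = 12.2367; S(3,2) = 8.8390; S(3,3) = 6.3847
Terminal payoffs V(N, i) = max(S_T - K, 0):
  V(3,0) = 6.590539; V(3,1) = 1.886709; V(3,2) = 0.000000; V(3,3) = 0.000000
Backward induction: V(k, i) = exp(-r*dt) * [p * V(k+1, i) + (1-p) * V(k+1, i+1)]; then take max(V_cont, immediate exercise) for American.
  V(2,0) = exp(-r*dt) * [p*6.590539 + (1-p)*1.886709] = 4.186579; exercise = 4.047793; V(2,0) = max -> 4.186579
  V(2,1) = exp(-r*dt) * [p*1.886709 + (1-p)*0.000000] = 0.932627; exercise = 0.050000; V(2,1) = max -> 0.932627
  V(2,2) = exp(-r*dt) * [p*0.000000 + (1-p)*0.000000] = 0.000000; exercise = 0.000000; V(2,2) = max -> 0.000000
  V(1,0) = exp(-r*dt) * [p*4.186579 + (1-p)*0.932627] = 2.528596; exercise = 1.886709; V(1,0) = max -> 2.528596
  V(1,1) = exp(-r*dt) * [p*0.932627 + (1-p)*0.000000] = 0.461011; exercise = 0.000000; V(1,1) = max -> 0.461011
  V(0,0) = exp(-r*dt) * [p*2.528596 + (1-p)*0.461011] = 1.476865; exercise = 0.050000; V(0,0) = max -> 1.476865


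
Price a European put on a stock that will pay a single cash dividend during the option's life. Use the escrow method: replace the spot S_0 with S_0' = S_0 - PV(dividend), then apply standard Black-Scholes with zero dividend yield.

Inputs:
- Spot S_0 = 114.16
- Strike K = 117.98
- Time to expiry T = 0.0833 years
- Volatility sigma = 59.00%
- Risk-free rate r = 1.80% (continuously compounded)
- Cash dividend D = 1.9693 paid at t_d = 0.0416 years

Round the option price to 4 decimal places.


Answer: Price = 10.9257

Derivation:
PV(D) = D * exp(-r * t_d) = 1.9693 * 0.99925148 = 1.96782594
S_0' = S_0 - PV(D) = 114.1600 - 1.96782594 = 112.19217406
d1 = (ln(S_0'/K) + (r + sigma^2/2)*T) / (sigma*sqrt(T)) = -0.20145204
d2 = d1 - sigma*sqrt(T) = -0.37173631
exp(-rT) = 0.99850172
N(-d1) = 0.57982744; N(-d2) = 0.64495541
P = K * exp(-rT) * N(-d2) - S_0' * N(-d1) = 117.9800 * 0.99850172 * 0.64495541 - 112.19217406 * 0.57982744 = 10.9257


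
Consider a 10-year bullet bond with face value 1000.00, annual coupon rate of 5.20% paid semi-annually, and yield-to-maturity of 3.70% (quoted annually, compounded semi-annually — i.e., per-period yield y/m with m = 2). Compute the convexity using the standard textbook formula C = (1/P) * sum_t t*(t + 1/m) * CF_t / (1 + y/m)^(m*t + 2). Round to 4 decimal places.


Answer: Convexity = 75.4043

Derivation:
Coupon per period c = face * coupon_rate / m = 26.000000
Periods per year m = 2; per-period yield y/m = 0.018500
Number of cashflows N = 20
Cashflows (t years, CF_t, discount factor 1/(1+y/m)^(m*t), PV):
  t = 0.5000: CF_t = 26.000000, DF = 0.981836, PV = 25.527737
  t = 1.0000: CF_t = 26.000000, DF = 0.964002, PV = 25.064052
  t = 1.5000: CF_t = 26.000000, DF = 0.946492, PV = 24.608789
  t = 2.0000: CF_t = 26.000000, DF = 0.929300, PV = 24.161796
  t = 2.5000: CF_t = 26.000000, DF = 0.912420, PV = 23.722922
  t = 3.0000: CF_t = 26.000000, DF = 0.895847, PV = 23.292020
  t = 3.5000: CF_t = 26.000000, DF = 0.879575, PV = 22.868944
  t = 4.0000: CF_t = 26.000000, DF = 0.863598, PV = 22.453553
  t = 4.5000: CF_t = 26.000000, DF = 0.847912, PV = 22.045708
  t = 5.0000: CF_t = 26.000000, DF = 0.832510, PV = 21.645270
  t = 5.5000: CF_t = 26.000000, DF = 0.817389, PV = 21.252106
  t = 6.0000: CF_t = 26.000000, DF = 0.802542, PV = 20.866084
  t = 6.5000: CF_t = 26.000000, DF = 0.787964, PV = 20.487073
  t = 7.0000: CF_t = 26.000000, DF = 0.773652, PV = 20.114946
  t = 7.5000: CF_t = 26.000000, DF = 0.759599, PV = 19.749579
  t = 8.0000: CF_t = 26.000000, DF = 0.745802, PV = 19.390849
  t = 8.5000: CF_t = 26.000000, DF = 0.732255, PV = 19.038634
  t = 9.0000: CF_t = 26.000000, DF = 0.718954, PV = 18.692817
  t = 9.5000: CF_t = 26.000000, DF = 0.705895, PV = 18.353281
  t = 10.0000: CF_t = 1026.000000, DF = 0.693074, PV = 711.093476
Price P = sum_t PV_t = 1124.429637
Convexity numerator sum_t t*(t + 1/m) * CF_t / (1+y/m)^(m*t + 2):
  t = 0.5000: term = 12.304395
  t = 1.0000: term = 36.242694
  t = 1.5000: term = 71.168766
  t = 2.0000: term = 116.460098
  t = 2.5000: term = 171.517081
  t = 3.0000: term = 235.762311
  t = 3.5000: term = 308.639910
  t = 4.0000: term = 389.614866
  t = 4.5000: term = 478.172394
  t = 5.0000: term = 573.817305
  t = 5.5000: term = 676.073408
  t = 6.0000: term = 784.482913
  t = 6.5000: term = 898.605856
  t = 7.0000: term = 1018.019549
  t = 7.5000: term = 1142.318030
  t = 8.0000: term = 1271.111537
  t = 8.5000: term = 1404.025998
  t = 9.0000: term = 1540.702531
  t = 9.5000: term = 1680.796957
  t = 10.0000: term = 71977.030684
Convexity = (1/P) * sum = 84786.867286 / 1124.429637 = 75.404333


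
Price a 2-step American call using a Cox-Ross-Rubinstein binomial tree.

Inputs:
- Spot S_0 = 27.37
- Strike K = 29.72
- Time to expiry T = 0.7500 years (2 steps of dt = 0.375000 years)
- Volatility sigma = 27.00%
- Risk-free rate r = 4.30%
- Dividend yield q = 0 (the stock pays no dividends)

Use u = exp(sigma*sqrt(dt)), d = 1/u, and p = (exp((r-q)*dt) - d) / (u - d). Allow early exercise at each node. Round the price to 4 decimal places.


Answer: Price = V(0,0) = 2.0906

Derivation:
dt = T/N = 0.375000
u = exp(sigma*sqrt(dt)) = 1.179795; d = 1/u = 0.847605
p = (exp((r-q)*dt) - d) / (u - d) = 0.507694
Discount per step: exp(-r*dt) = 0.984004
Stock lattice S(k, i) with i counting down-moves:
  k=0: S(0,0) = 27.3700
  k=1: S(1,0) = 32.2910; S(1,1) = 23.1989
  k=2: S(2,0) = 38.0967; S(2,1) = 27.3700; S(2,2) = 19.6635
Terminal payoffs V(N, i) = max(S_T - K, 0):
  V(2,0) = 8.376737; V(2,1) = 0.000000; V(2,2) = 0.000000
Backward induction: V(k, i) = exp(-r*dt) * [p * V(k+1, i) + (1-p) * V(k+1, i+1)]; then take max(V_cont, immediate exercise) for American.
  V(1,0) = exp(-r*dt) * [p*8.376737 + (1-p)*0.000000] = 4.184790; exercise = 2.570985; V(1,0) = max -> 4.184790
  V(1,1) = exp(-r*dt) * [p*0.000000 + (1-p)*0.000000] = 0.000000; exercise = 0.000000; V(1,1) = max -> 0.000000
  V(0,0) = exp(-r*dt) * [p*4.184790 + (1-p)*0.000000] = 2.090608; exercise = 0.000000; V(0,0) = max -> 2.090608


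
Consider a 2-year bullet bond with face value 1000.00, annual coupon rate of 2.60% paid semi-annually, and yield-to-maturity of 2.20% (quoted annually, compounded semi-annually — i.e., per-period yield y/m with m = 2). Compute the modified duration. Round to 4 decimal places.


Answer: Modified duration = 1.9407

Derivation:
Coupon per period c = face * coupon_rate / m = 13.000000
Periods per year m = 2; per-period yield y/m = 0.011000
Number of cashflows N = 4
Cashflows (t years, CF_t, discount factor 1/(1+y/m)^(m*t), PV):
  t = 0.5000: CF_t = 13.000000, DF = 0.989120, PV = 12.858556
  t = 1.0000: CF_t = 13.000000, DF = 0.978358, PV = 12.718651
  t = 1.5000: CF_t = 13.000000, DF = 0.967713, PV = 12.580268
  t = 2.0000: CF_t = 1013.000000, DF = 0.957184, PV = 969.627274
Price P = sum_t PV_t = 1007.784748
First compute Macaulay numerator sum_t t * PV_t:
  t * PV_t at t = 0.5000: 6.429278
  t * PV_t at t = 1.0000: 12.718651
  t * PV_t at t = 1.5000: 18.870402
  t * PV_t at t = 2.0000: 1939.254548
Macaulay duration D = 1977.272878 / 1007.784748 = 1.961999
Modified duration = D / (1 + y/m) = 1.961999 / (1 + 0.011000) = 1.940652


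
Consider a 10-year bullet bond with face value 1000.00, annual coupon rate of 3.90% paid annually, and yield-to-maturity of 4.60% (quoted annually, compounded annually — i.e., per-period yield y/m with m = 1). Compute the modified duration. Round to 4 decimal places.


Answer: Modified duration = 8.0472

Derivation:
Coupon per period c = face * coupon_rate / m = 39.000000
Periods per year m = 1; per-period yield y/m = 0.046000
Number of cashflows N = 10
Cashflows (t years, CF_t, discount factor 1/(1+y/m)^(m*t), PV):
  t = 1.0000: CF_t = 39.000000, DF = 0.956023, PV = 37.284895
  t = 2.0000: CF_t = 39.000000, DF = 0.913980, PV = 35.645215
  t = 3.0000: CF_t = 39.000000, DF = 0.873786, PV = 34.077643
  t = 4.0000: CF_t = 39.000000, DF = 0.835359, PV = 32.579009
  t = 5.0000: CF_t = 39.000000, DF = 0.798623, PV = 31.146280
  t = 6.0000: CF_t = 39.000000, DF = 0.763501, PV = 29.776558
  t = 7.0000: CF_t = 39.000000, DF = 0.729925, PV = 28.467073
  t = 8.0000: CF_t = 39.000000, DF = 0.697825, PV = 27.215175
  t = 9.0000: CF_t = 39.000000, DF = 0.667137, PV = 26.018332
  t = 10.0000: CF_t = 1039.000000, DF = 0.637798, PV = 662.672124
Price P = sum_t PV_t = 944.882305
First compute Macaulay numerator sum_t t * PV_t:
  t * PV_t at t = 1.0000: 37.284895
  t * PV_t at t = 2.0000: 71.290430
  t * PV_t at t = 3.0000: 102.232930
  t * PV_t at t = 4.0000: 130.316036
  t * PV_t at t = 5.0000: 155.731400
  t * PV_t at t = 6.0000: 178.659350
  t * PV_t at t = 7.0000: 199.269511
  t * PV_t at t = 8.0000: 217.721400
  t * PV_t at t = 9.0000: 234.164985
  t * PV_t at t = 10.0000: 6626.721245
Macaulay duration D = 7953.392182 / 944.882305 = 8.417336
Modified duration = D / (1 + y/m) = 8.417336 / (1 + 0.046000) = 8.047167


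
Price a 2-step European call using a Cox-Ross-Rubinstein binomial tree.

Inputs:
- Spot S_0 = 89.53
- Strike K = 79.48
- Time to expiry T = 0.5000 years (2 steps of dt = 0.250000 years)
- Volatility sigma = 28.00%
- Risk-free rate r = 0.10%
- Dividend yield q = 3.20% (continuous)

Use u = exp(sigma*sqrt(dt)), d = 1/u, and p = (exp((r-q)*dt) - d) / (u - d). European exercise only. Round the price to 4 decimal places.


Answer: Price = V(0,0) = 12.4040

Derivation:
dt = T/N = 0.250000
u = exp(sigma*sqrt(dt)) = 1.150274; d = 1/u = 0.869358
p = (exp((r-q)*dt) - d) / (u - d) = 0.437575
Discount per step: exp(-r*dt) = 0.999750
Stock lattice S(k, i) with i counting down-moves:
  k=0: S(0,0) = 89.5300
  k=1: S(1,0) = 102.9840; S(1,1) = 77.8336
  k=2: S(2,0) = 118.4598; S(2,1) = 89.5300; S(2,2) = 67.6653
Terminal payoffs V(N, i) = max(S_T - K, 0):
  V(2,0) = 38.979812; V(2,1) = 10.050000; V(2,2) = 0.000000
Backward induction: V(k, i) = exp(-r*dt) * [p * V(k+1, i) + (1-p) * V(k+1, i+1)].
  V(1,0) = exp(-r*dt) * [p*38.979812 + (1-p)*10.050000] = 22.703295
  V(1,1) = exp(-r*dt) * [p*10.050000 + (1-p)*0.000000] = 4.396533
  V(0,0) = exp(-r*dt) * [p*22.703295 + (1-p)*4.396533] = 12.404019


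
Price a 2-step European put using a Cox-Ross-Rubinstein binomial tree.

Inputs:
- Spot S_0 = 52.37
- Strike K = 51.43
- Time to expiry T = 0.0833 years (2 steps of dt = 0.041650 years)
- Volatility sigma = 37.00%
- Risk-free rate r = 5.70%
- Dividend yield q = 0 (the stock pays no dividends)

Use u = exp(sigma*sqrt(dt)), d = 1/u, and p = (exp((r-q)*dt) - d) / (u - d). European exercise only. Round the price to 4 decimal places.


dt = T/N = 0.041650
u = exp(sigma*sqrt(dt)) = 1.078435; d = 1/u = 0.927270
p = (exp((r-q)*dt) - d) / (u - d) = 0.496855
Discount per step: exp(-r*dt) = 0.997629
Stock lattice S(k, i) with i counting down-moves:
  k=0: S(0,0) = 52.3700
  k=1: S(1,0) = 56.4776; S(1,1) = 48.5611
  k=2: S(2,0) = 60.9075; S(2,1) = 52.3700; S(2,2) = 45.0292
Terminal payoffs V(N, i) = max(K - S_T, 0):
  V(2,0) = 0.000000; V(2,1) = 0.000000; V(2,2) = 6.400751
Backward induction: V(k, i) = exp(-r*dt) * [p * V(k+1, i) + (1-p) * V(k+1, i+1)].
  V(1,0) = exp(-r*dt) * [p*0.000000 + (1-p)*0.000000] = 0.000000
  V(1,1) = exp(-r*dt) * [p*0.000000 + (1-p)*6.400751] = 3.212870
  V(0,0) = exp(-r*dt) * [p*0.000000 + (1-p)*3.212870] = 1.612706

Answer: Price = V(0,0) = 1.6127


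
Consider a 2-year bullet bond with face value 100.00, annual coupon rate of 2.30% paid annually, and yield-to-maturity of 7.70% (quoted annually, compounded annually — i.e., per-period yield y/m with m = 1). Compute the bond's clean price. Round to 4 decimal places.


Coupon per period c = face * coupon_rate / m = 2.300000
Periods per year m = 1; per-period yield y/m = 0.077000
Number of cashflows N = 2
Cashflows (t years, CF_t, discount factor 1/(1+y/m)^(m*t), PV):
  t = 1.0000: CF_t = 2.300000, DF = 0.928505, PV = 2.135562
  t = 2.0000: CF_t = 102.300000, DF = 0.862122, PV = 88.195053
Price P = sum_t PV_t = 90.330615

Answer: Price = 90.3306


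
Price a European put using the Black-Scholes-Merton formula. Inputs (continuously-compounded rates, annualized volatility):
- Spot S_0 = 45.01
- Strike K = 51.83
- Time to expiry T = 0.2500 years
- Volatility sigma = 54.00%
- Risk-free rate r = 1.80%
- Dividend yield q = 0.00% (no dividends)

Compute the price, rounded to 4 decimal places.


Answer: Price = 9.1256

Derivation:
d1 = (ln(S/K) + (r - q + 0.5*sigma^2) * T) / (sigma * sqrt(T)) = -0.37086831
d2 = d1 - sigma * sqrt(T) = -0.64086831
exp(-rT) = 0.99551011; exp(-qT) = 1.00000000
P = K * exp(-rT) * N(-d2) - S_0 * exp(-qT) * N(-d1)
N(-d1) = 0.64463219; N(-d2) = 0.73919588
P = 51.8300 * 0.99551011 * 0.73919588 - 45.0100 * 1.00000000 * 0.64463219 = 9.1256


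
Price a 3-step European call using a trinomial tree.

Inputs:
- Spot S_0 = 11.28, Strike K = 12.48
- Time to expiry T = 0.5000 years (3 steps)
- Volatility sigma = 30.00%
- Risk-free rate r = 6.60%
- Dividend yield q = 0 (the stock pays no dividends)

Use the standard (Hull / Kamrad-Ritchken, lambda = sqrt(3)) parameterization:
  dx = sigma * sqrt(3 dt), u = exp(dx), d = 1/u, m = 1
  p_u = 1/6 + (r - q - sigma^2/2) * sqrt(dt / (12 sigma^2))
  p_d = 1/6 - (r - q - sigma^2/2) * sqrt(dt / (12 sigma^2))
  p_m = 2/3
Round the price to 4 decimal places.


dt = T/N = 0.166667; dx = sigma*sqrt(3*dt) = 0.212132
u = exp(dx) = 1.236311; d = 1/u = 0.808858
p_u = 0.174916, p_m = 0.666667, p_d = 0.158417
Discount per step: exp(-r*dt) = 0.989060
Stock lattice S(k, j) with j the centered position index:
  k=0: S(0,+0) = 11.2800
  k=1: S(1,-1) = 9.1239; S(1,+0) = 11.2800; S(1,+1) = 13.9456
  k=2: S(2,-2) = 7.3800; S(2,-1) = 9.1239; S(2,+0) = 11.2800; S(2,+1) = 13.9456; S(2,+2) = 17.2411
  k=3: S(3,-3) = 5.9693; S(3,-2) = 7.3800; S(3,-1) = 9.1239; S(3,+0) = 11.2800; S(3,+1) = 13.9456; S(3,+2) = 17.2411; S(3,+3) = 21.3153
Terminal payoffs V(N, j) = max(S_T - K, 0):
  V(3,-3) = 0.000000; V(3,-2) = 0.000000; V(3,-1) = 0.000000; V(3,+0) = 0.000000; V(3,+1) = 1.465589; V(3,+2) = 4.761087; V(3,+3) = 8.835347
Backward induction: V(k, j) = exp(-r*dt) * [p_u * V(k+1, j+1) + p_m * V(k+1, j) + p_d * V(k+1, j-1)]
  V(2,-2) = exp(-r*dt) * [p_u*0.000000 + p_m*0.000000 + p_d*0.000000] = 0.000000
  V(2,-1) = exp(-r*dt) * [p_u*0.000000 + p_m*0.000000 + p_d*0.000000] = 0.000000
  V(2,+0) = exp(-r*dt) * [p_u*1.465589 + p_m*0.000000 + p_d*0.000000] = 0.253551
  V(2,+1) = exp(-r*dt) * [p_u*4.761087 + p_m*1.465589 + p_d*0.000000] = 1.790052
  V(2,+2) = exp(-r*dt) * [p_u*8.835347 + p_m*4.761087 + p_d*1.465589] = 4.897508
  V(1,-1) = exp(-r*dt) * [p_u*0.253551 + p_m*0.000000 + p_d*0.000000] = 0.043865
  V(1,+0) = exp(-r*dt) * [p_u*1.790052 + p_m*0.253551 + p_d*0.000000] = 0.476869
  V(1,+1) = exp(-r*dt) * [p_u*4.897508 + p_m*1.790052 + p_d*0.253551] = 2.067322
  V(0,+0) = exp(-r*dt) * [p_u*2.067322 + p_m*0.476869 + p_d*0.043865] = 0.678960

Answer: Price = V(0,0) = 0.6790


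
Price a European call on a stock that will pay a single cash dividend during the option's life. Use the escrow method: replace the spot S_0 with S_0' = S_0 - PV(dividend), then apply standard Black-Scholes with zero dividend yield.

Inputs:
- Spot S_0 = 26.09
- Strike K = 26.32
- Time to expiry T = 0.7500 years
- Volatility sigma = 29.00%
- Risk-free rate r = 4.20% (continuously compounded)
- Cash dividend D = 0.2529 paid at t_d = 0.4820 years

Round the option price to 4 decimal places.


Answer: Price = 2.7382

Derivation:
PV(D) = D * exp(-r * t_d) = 0.2529 * 0.97995953 = 0.24783177
S_0' = S_0 - PV(D) = 26.0900 - 0.24783177 = 25.84216823
d1 = (ln(S_0'/K) + (r + sigma^2/2)*T) / (sigma*sqrt(T)) = 0.17804678
d2 = d1 - sigma*sqrt(T) = -0.07310059
exp(-rT) = 0.96899096
N(d1) = 0.57065688; N(d2) = 0.47086304
C = S_0' * N(d1) - K * exp(-rT) * N(d2) = 25.84216823 * 0.57065688 - 26.3200 * 0.96899096 * 0.47086304 = 2.7382


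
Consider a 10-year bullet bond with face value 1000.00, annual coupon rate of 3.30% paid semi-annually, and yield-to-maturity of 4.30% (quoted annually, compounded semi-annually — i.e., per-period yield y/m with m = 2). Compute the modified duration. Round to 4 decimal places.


Coupon per period c = face * coupon_rate / m = 16.500000
Periods per year m = 2; per-period yield y/m = 0.021500
Number of cashflows N = 20
Cashflows (t years, CF_t, discount factor 1/(1+y/m)^(m*t), PV):
  t = 0.5000: CF_t = 16.500000, DF = 0.978953, PV = 16.152717
  t = 1.0000: CF_t = 16.500000, DF = 0.958348, PV = 15.812743
  t = 1.5000: CF_t = 16.500000, DF = 0.938177, PV = 15.479924
  t = 2.0000: CF_t = 16.500000, DF = 0.918431, PV = 15.154111
  t = 2.5000: CF_t = 16.500000, DF = 0.899100, PV = 14.835155
  t = 3.0000: CF_t = 16.500000, DF = 0.880177, PV = 14.522912
  t = 3.5000: CF_t = 16.500000, DF = 0.861651, PV = 14.217242
  t = 4.0000: CF_t = 16.500000, DF = 0.843515, PV = 13.918005
  t = 4.5000: CF_t = 16.500000, DF = 0.825762, PV = 13.625066
  t = 5.0000: CF_t = 16.500000, DF = 0.808381, PV = 13.338292
  t = 5.5000: CF_t = 16.500000, DF = 0.791367, PV = 13.057555
  t = 6.0000: CF_t = 16.500000, DF = 0.774711, PV = 12.782726
  t = 6.5000: CF_t = 16.500000, DF = 0.758405, PV = 12.513682
  t = 7.0000: CF_t = 16.500000, DF = 0.742442, PV = 12.250301
  t = 7.5000: CF_t = 16.500000, DF = 0.726816, PV = 11.992463
  t = 8.0000: CF_t = 16.500000, DF = 0.711518, PV = 11.740052
  t = 8.5000: CF_t = 16.500000, DF = 0.696543, PV = 11.492953
  t = 9.0000: CF_t = 16.500000, DF = 0.681882, PV = 11.251055
  t = 9.5000: CF_t = 16.500000, DF = 0.667530, PV = 11.014249
  t = 10.0000: CF_t = 1016.500000, DF = 0.653480, PV = 664.262849
Price P = sum_t PV_t = 919.414052
First compute Macaulay numerator sum_t t * PV_t:
  t * PV_t at t = 0.5000: 8.076358
  t * PV_t at t = 1.0000: 15.812743
  t * PV_t at t = 1.5000: 23.219886
  t * PV_t at t = 2.0000: 30.308222
  t * PV_t at t = 2.5000: 37.087888
  t * PV_t at t = 3.0000: 43.568737
  t * PV_t at t = 3.5000: 49.760346
  t * PV_t at t = 4.0000: 55.672018
  t * PV_t at t = 4.5000: 61.312796
  t * PV_t at t = 5.0000: 66.691462
  t * PV_t at t = 5.5000: 71.816552
  t * PV_t at t = 6.0000: 76.696358
  t * PV_t at t = 6.5000: 81.338934
  t * PV_t at t = 7.0000: 85.752105
  t * PV_t at t = 7.5000: 89.943471
  t * PV_t at t = 8.0000: 93.920413
  t * PV_t at t = 8.5000: 97.690102
  t * PV_t at t = 9.0000: 101.259499
  t * PV_t at t = 9.5000: 104.635367
  t * PV_t at t = 10.0000: 6642.628487
Macaulay duration D = 7837.191746 / 919.414052 = 8.524116
Modified duration = D / (1 + y/m) = 8.524116 / (1 + 0.021500) = 8.344705

Answer: Modified duration = 8.3447


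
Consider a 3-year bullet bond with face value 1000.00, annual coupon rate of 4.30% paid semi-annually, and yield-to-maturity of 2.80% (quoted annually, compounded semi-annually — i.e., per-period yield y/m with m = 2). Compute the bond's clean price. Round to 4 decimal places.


Answer: Price = 1042.8748

Derivation:
Coupon per period c = face * coupon_rate / m = 21.500000
Periods per year m = 2; per-period yield y/m = 0.014000
Number of cashflows N = 6
Cashflows (t years, CF_t, discount factor 1/(1+y/m)^(m*t), PV):
  t = 0.5000: CF_t = 21.500000, DF = 0.986193, PV = 21.203156
  t = 1.0000: CF_t = 21.500000, DF = 0.972577, PV = 20.910410
  t = 1.5000: CF_t = 21.500000, DF = 0.959149, PV = 20.621706
  t = 2.0000: CF_t = 21.500000, DF = 0.945906, PV = 20.336988
  t = 2.5000: CF_t = 21.500000, DF = 0.932847, PV = 20.056202
  t = 3.0000: CF_t = 1021.500000, DF = 0.919967, PV = 939.746336
Price P = sum_t PV_t = 1042.874798


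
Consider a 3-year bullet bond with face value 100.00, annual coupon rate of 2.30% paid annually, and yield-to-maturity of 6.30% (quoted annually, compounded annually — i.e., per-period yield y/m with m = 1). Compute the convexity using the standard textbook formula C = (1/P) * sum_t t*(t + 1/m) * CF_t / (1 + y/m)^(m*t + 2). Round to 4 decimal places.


Coupon per period c = face * coupon_rate / m = 2.300000
Periods per year m = 1; per-period yield y/m = 0.063000
Number of cashflows N = 3
Cashflows (t years, CF_t, discount factor 1/(1+y/m)^(m*t), PV):
  t = 1.0000: CF_t = 2.300000, DF = 0.940734, PV = 2.163688
  t = 2.0000: CF_t = 2.300000, DF = 0.884980, PV = 2.035454
  t = 3.0000: CF_t = 102.300000, DF = 0.832531, PV = 85.167881
Price P = sum_t PV_t = 89.367022
Convexity numerator sum_t t*(t + 1/m) * CF_t / (1+y/m)^(m*t + 2):
  t = 1.0000: term = 3.829641
  t = 2.0000: term = 10.808017
  t = 3.0000: term = 904.462483
Convexity = (1/P) * sum = 919.100141 / 89.367022 = 10.284556

Answer: Convexity = 10.2846


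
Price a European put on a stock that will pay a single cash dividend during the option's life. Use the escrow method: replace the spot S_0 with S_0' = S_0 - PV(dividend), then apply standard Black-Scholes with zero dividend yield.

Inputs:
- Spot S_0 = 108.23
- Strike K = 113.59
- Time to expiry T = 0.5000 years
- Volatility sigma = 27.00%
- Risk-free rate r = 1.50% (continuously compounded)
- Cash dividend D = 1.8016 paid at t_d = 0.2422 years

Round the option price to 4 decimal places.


Answer: Price = 11.8620

Derivation:
PV(D) = D * exp(-r * t_d) = 1.8016 * 0.99637359 = 1.79506666
S_0' = S_0 - PV(D) = 108.2300 - 1.79506666 = 106.43493334
d1 = (ln(S_0'/K) + (r + sigma^2/2)*T) / (sigma*sqrt(T)) = -0.20603850
d2 = d1 - sigma*sqrt(T) = -0.39695734
exp(-rT) = 0.99252805
N(-d1) = 0.58161958; N(-d2) = 0.65430054
P = K * exp(-rT) * N(-d2) - S_0' * N(-d1) = 113.5900 * 0.99252805 * 0.65430054 - 106.43493334 * 0.58161958 = 11.8620


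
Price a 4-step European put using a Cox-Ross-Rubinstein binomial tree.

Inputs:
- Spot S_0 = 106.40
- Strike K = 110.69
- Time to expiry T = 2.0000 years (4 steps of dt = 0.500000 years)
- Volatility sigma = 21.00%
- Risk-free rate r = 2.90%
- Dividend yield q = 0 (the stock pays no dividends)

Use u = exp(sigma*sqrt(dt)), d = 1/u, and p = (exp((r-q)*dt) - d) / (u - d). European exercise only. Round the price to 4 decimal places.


Answer: Price = V(0,0) = 11.4028

Derivation:
dt = T/N = 0.500000
u = exp(sigma*sqrt(dt)) = 1.160084; d = 1/u = 0.862007
p = (exp((r-q)*dt) - d) / (u - d) = 0.511944
Discount per step: exp(-r*dt) = 0.985605
Stock lattice S(k, i) with i counting down-moves:
  k=0: S(0,0) = 106.4000
  k=1: S(1,0) = 123.4329; S(1,1) = 91.7175
  k=2: S(2,0) = 143.1926; S(2,1) = 106.4000; S(2,2) = 79.0611
  k=3: S(3,0) = 166.1154; S(3,1) = 123.4329; S(3,2) = 91.7175; S(3,3) = 68.1512
  k=4: S(4,0) = 192.7078; S(4,1) = 143.1926; S(4,2) = 106.4000; S(4,3) = 79.0611; S(4,4) = 58.7468
Terminal payoffs V(N, i) = max(K - S_T, 0):
  V(4,0) = 0.000000; V(4,1) = 0.000000; V(4,2) = 4.290000; V(4,3) = 31.628919; V(4,4) = 51.943247
Backward induction: V(k, i) = exp(-r*dt) * [p * V(k+1, i) + (1-p) * V(k+1, i+1)].
  V(3,0) = exp(-r*dt) * [p*0.000000 + (1-p)*0.000000] = 0.000000
  V(3,1) = exp(-r*dt) * [p*0.000000 + (1-p)*4.290000] = 2.063618
  V(3,2) = exp(-r*dt) * [p*4.290000 + (1-p)*31.628919] = 17.379080
  V(3,3) = exp(-r*dt) * [p*31.628919 + (1-p)*51.943247] = 40.945407
  V(2,0) = exp(-r*dt) * [p*0.000000 + (1-p)*2.063618] = 0.992662
  V(2,1) = exp(-r*dt) * [p*2.063618 + (1-p)*17.379080] = 9.401105
  V(2,2) = exp(-r*dt) * [p*17.379080 + (1-p)*40.945407] = 28.465008
  V(1,0) = exp(-r*dt) * [p*0.992662 + (1-p)*9.401105] = 5.023084
  V(1,1) = exp(-r*dt) * [p*9.401105 + (1-p)*28.465008] = 18.436079
  V(0,0) = exp(-r*dt) * [p*5.023084 + (1-p)*18.436079] = 11.402826


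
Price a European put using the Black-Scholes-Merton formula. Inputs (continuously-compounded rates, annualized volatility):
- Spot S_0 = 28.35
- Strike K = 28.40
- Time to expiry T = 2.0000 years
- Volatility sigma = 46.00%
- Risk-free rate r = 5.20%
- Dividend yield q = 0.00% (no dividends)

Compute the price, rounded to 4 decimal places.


Answer: Price = 5.5827

Derivation:
d1 = (ln(S/K) + (r - q + 0.5*sigma^2) * T) / (sigma * sqrt(T)) = 0.48242804
d2 = d1 - sigma * sqrt(T) = -0.16811020
exp(-rT) = 0.90122530; exp(-qT) = 1.00000000
P = K * exp(-rT) * N(-d2) - S_0 * exp(-qT) * N(-d1)
N(-d1) = 0.31475095; N(-d2) = 0.56675171
P = 28.4000 * 0.90122530 * 0.56675171 - 28.3500 * 1.00000000 * 0.31475095 = 5.5827


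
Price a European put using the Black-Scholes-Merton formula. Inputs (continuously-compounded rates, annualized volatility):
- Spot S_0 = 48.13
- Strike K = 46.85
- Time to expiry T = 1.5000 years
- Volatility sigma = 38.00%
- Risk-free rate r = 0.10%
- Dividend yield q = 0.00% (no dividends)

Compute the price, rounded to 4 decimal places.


d1 = (ln(S/K) + (r - q + 0.5*sigma^2) * T) / (sigma * sqrt(T)) = 0.29384138
d2 = d1 - sigma * sqrt(T) = -0.17156167
exp(-rT) = 0.99850112; exp(-qT) = 1.00000000
P = K * exp(-rT) * N(-d2) - S_0 * exp(-qT) * N(-d1)
N(-d1) = 0.38443956; N(-d2) = 0.56810893
P = 46.8500 * 0.99850112 * 0.56810893 - 48.1300 * 1.00000000 * 0.38443956 = 8.0729

Answer: Price = 8.0729


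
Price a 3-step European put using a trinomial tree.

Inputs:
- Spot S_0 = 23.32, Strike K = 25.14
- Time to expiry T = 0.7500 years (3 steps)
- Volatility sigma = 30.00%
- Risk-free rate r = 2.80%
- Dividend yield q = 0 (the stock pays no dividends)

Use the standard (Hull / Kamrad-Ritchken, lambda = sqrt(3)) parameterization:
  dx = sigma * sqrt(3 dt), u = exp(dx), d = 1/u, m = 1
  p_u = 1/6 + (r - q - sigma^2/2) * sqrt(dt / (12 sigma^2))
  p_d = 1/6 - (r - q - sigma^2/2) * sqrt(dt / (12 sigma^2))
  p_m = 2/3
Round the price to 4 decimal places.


dt = T/N = 0.250000; dx = sigma*sqrt(3*dt) = 0.259808
u = exp(dx) = 1.296681; d = 1/u = 0.771200
p_u = 0.158488, p_m = 0.666667, p_d = 0.174846
Discount per step: exp(-r*dt) = 0.993024
Stock lattice S(k, j) with j the centered position index:
  k=0: S(0,+0) = 23.3200
  k=1: S(1,-1) = 17.9844; S(1,+0) = 23.3200; S(1,+1) = 30.2386
  k=2: S(2,-2) = 13.8696; S(2,-1) = 17.9844; S(2,+0) = 23.3200; S(2,+1) = 30.2386; S(2,+2) = 39.2098
  k=3: S(3,-3) = 10.6962; S(3,-2) = 13.8696; S(3,-1) = 17.9844; S(3,+0) = 23.3200; S(3,+1) = 30.2386; S(3,+2) = 39.2098; S(3,+3) = 50.8426
Terminal payoffs V(N, j) = max(K - S_T, 0):
  V(3,-3) = 14.443800; V(3,-2) = 11.270445; V(3,-1) = 7.155618; V(3,+0) = 1.820000; V(3,+1) = 0.000000; V(3,+2) = 0.000000; V(3,+3) = 0.000000
Backward induction: V(k, j) = exp(-r*dt) * [p_u * V(k+1, j+1) + p_m * V(k+1, j) + p_d * V(k+1, j-1)]
  V(2,-2) = exp(-r*dt) * [p_u*7.155618 + p_m*11.270445 + p_d*14.443800] = 11.095205
  V(2,-1) = exp(-r*dt) * [p_u*1.820000 + p_m*7.155618 + p_d*11.270445] = 6.980415
  V(2,+0) = exp(-r*dt) * [p_u*0.000000 + p_m*1.820000 + p_d*7.155618] = 2.447272
  V(2,+1) = exp(-r*dt) * [p_u*0.000000 + p_m*0.000000 + p_d*1.820000] = 0.316000
  V(2,+2) = exp(-r*dt) * [p_u*0.000000 + p_m*0.000000 + p_d*0.000000] = 0.000000
  V(1,-1) = exp(-r*dt) * [p_u*2.447272 + p_m*6.980415 + p_d*11.095205] = 6.932723
  V(1,+0) = exp(-r*dt) * [p_u*0.316000 + p_m*2.447272 + p_d*6.980415] = 2.881849
  V(1,+1) = exp(-r*dt) * [p_u*0.000000 + p_m*0.316000 + p_d*2.447272] = 0.634107
  V(0,+0) = exp(-r*dt) * [p_u*0.634107 + p_m*2.881849 + p_d*6.932723] = 3.211330

Answer: Price = V(0,0) = 3.2113


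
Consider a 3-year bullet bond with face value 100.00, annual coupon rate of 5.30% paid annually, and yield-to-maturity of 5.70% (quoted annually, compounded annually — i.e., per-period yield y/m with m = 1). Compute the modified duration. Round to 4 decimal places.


Answer: Modified duration = 2.6969

Derivation:
Coupon per period c = face * coupon_rate / m = 5.300000
Periods per year m = 1; per-period yield y/m = 0.057000
Number of cashflows N = 3
Cashflows (t years, CF_t, discount factor 1/(1+y/m)^(m*t), PV):
  t = 1.0000: CF_t = 5.300000, DF = 0.946074, PV = 5.014191
  t = 2.0000: CF_t = 5.300000, DF = 0.895056, PV = 4.743795
  t = 3.0000: CF_t = 105.300000, DF = 0.846789, PV = 89.166847
Price P = sum_t PV_t = 98.924833
First compute Macaulay numerator sum_t t * PV_t:
  t * PV_t at t = 1.0000: 5.014191
  t * PV_t at t = 2.0000: 9.487590
  t * PV_t at t = 3.0000: 267.500541
Macaulay duration D = 282.002321 / 98.924833 = 2.850673
Modified duration = D / (1 + y/m) = 2.850673 / (1 + 0.057000) = 2.696947


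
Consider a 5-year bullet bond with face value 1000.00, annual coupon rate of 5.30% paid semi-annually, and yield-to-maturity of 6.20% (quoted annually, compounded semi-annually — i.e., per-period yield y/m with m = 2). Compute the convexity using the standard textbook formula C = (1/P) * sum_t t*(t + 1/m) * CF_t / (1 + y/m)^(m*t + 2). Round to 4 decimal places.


Coupon per period c = face * coupon_rate / m = 26.500000
Periods per year m = 2; per-period yield y/m = 0.031000
Number of cashflows N = 10
Cashflows (t years, CF_t, discount factor 1/(1+y/m)^(m*t), PV):
  t = 0.5000: CF_t = 26.500000, DF = 0.969932, PV = 25.703201
  t = 1.0000: CF_t = 26.500000, DF = 0.940768, PV = 24.930360
  t = 1.5000: CF_t = 26.500000, DF = 0.912481, PV = 24.180756
  t = 2.0000: CF_t = 26.500000, DF = 0.885045, PV = 23.453692
  t = 2.5000: CF_t = 26.500000, DF = 0.858434, PV = 22.748489
  t = 3.0000: CF_t = 26.500000, DF = 0.832622, PV = 22.064489
  t = 3.5000: CF_t = 26.500000, DF = 0.807587, PV = 21.401057
  t = 4.0000: CF_t = 26.500000, DF = 0.783305, PV = 20.757572
  t = 4.5000: CF_t = 26.500000, DF = 0.759752, PV = 20.133435
  t = 5.0000: CF_t = 1026.500000, DF = 0.736908, PV = 756.436194
Price P = sum_t PV_t = 961.809244
Convexity numerator sum_t t*(t + 1/m) * CF_t / (1+y/m)^(m*t + 2):
  t = 0.5000: term = 12.090378
  t = 1.0000: term = 35.180538
  t = 1.5000: term = 68.245466
  t = 2.0000: term = 110.322447
  t = 2.5000: term = 160.507925
  t = 3.0000: term = 217.954505
  t = 3.5000: term = 281.868096
  t = 4.0000: term = 351.505177
  t = 4.5000: term = 426.170196
  t = 5.0000: term = 19569.857537
Convexity = (1/P) * sum = 21233.702265 / 961.809244 = 22.076833

Answer: Convexity = 22.0768


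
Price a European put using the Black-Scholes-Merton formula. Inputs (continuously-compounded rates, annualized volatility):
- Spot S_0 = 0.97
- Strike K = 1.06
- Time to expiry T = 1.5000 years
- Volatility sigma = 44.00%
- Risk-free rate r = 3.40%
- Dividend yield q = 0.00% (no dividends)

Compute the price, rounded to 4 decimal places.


d1 = (ln(S/K) + (r - q + 0.5*sigma^2) * T) / (sigma * sqrt(T)) = 0.19943279
d2 = d1 - sigma * sqrt(T) = -0.33945496
exp(-rT) = 0.95027867; exp(-qT) = 1.00000000
P = K * exp(-rT) * N(-d2) - S_0 * exp(-qT) * N(-d1)
N(-d1) = 0.42096211; N(-d2) = 0.63286649
P = 1.0600 * 0.95027867 * 0.63286649 - 0.9700 * 1.00000000 * 0.42096211 = 0.2292

Answer: Price = 0.2292


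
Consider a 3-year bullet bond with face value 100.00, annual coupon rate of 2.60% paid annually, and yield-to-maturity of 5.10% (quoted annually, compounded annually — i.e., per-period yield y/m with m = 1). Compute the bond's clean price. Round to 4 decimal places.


Answer: Price = 93.2046

Derivation:
Coupon per period c = face * coupon_rate / m = 2.600000
Periods per year m = 1; per-period yield y/m = 0.051000
Number of cashflows N = 3
Cashflows (t years, CF_t, discount factor 1/(1+y/m)^(m*t), PV):
  t = 1.0000: CF_t = 2.600000, DF = 0.951475, PV = 2.473834
  t = 2.0000: CF_t = 2.600000, DF = 0.905304, PV = 2.353791
  t = 3.0000: CF_t = 102.600000, DF = 0.861374, PV = 88.376991
Price P = sum_t PV_t = 93.204617


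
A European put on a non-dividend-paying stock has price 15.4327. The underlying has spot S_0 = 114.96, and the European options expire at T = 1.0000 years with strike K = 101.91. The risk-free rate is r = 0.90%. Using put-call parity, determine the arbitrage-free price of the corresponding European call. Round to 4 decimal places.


Put-call parity: C - P = S_0 * exp(-qT) - K * exp(-rT).
S_0 * exp(-qT) = 114.9600 * 1.00000000 = 114.96000000
K * exp(-rT) = 101.9100 * 0.99104038 = 100.99692500
C = P + S*exp(-qT) - K*exp(-rT)
C = 15.4327 + 114.96000000 - 100.99692500 = 29.3958

Answer: Call price = 29.3958


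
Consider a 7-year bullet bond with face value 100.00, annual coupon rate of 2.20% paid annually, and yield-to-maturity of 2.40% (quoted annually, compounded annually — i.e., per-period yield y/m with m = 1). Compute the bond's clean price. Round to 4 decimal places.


Answer: Price = 98.7253

Derivation:
Coupon per period c = face * coupon_rate / m = 2.200000
Periods per year m = 1; per-period yield y/m = 0.024000
Number of cashflows N = 7
Cashflows (t years, CF_t, discount factor 1/(1+y/m)^(m*t), PV):
  t = 1.0000: CF_t = 2.200000, DF = 0.976562, PV = 2.148437
  t = 2.0000: CF_t = 2.200000, DF = 0.953674, PV = 2.098083
  t = 3.0000: CF_t = 2.200000, DF = 0.931323, PV = 2.048910
  t = 4.0000: CF_t = 2.200000, DF = 0.909495, PV = 2.000888
  t = 5.0000: CF_t = 2.200000, DF = 0.888178, PV = 1.953993
  t = 6.0000: CF_t = 2.200000, DF = 0.867362, PV = 1.908196
  t = 7.0000: CF_t = 102.200000, DF = 0.847033, PV = 86.566767
Price P = sum_t PV_t = 98.725275


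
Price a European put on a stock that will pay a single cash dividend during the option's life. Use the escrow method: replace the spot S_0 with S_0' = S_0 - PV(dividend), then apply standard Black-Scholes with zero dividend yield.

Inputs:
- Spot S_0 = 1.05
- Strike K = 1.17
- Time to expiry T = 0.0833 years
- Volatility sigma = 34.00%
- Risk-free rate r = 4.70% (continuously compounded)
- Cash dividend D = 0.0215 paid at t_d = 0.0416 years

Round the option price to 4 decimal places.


Answer: Price = 0.1421

Derivation:
PV(D) = D * exp(-r * t_d) = 0.0215 * 0.99804671 = 0.02145800
S_0' = S_0 - PV(D) = 1.0500 - 0.02145800 = 1.02854200
d1 = (ln(S_0'/K) + (r + sigma^2/2)*T) / (sigma*sqrt(T)) = -1.22421026
d2 = d1 - sigma*sqrt(T) = -1.32234018
exp(-rT) = 0.99609255
N(-d1) = 0.88956354; N(-d2) = 0.90697255
P = K * exp(-rT) * N(-d2) - S_0' * N(-d1) = 1.1700 * 0.99609255 * 0.90697255 - 1.02854200 * 0.88956354 = 0.1421


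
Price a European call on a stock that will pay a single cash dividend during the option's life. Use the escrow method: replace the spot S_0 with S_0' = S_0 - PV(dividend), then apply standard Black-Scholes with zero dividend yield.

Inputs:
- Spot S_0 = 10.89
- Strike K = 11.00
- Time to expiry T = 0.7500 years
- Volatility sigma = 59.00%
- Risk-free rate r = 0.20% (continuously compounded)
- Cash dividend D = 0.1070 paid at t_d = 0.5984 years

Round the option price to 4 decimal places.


PV(D) = D * exp(-r * t_d) = 0.1070 * 0.99880392 = 0.10687202
S_0' = S_0 - PV(D) = 10.8900 - 0.10687202 = 10.78312798
d1 = (ln(S_0'/K) + (r + sigma^2/2)*T) / (sigma*sqrt(T)) = 0.21944187
d2 = d1 - sigma*sqrt(T) = -0.29151312
exp(-rT) = 0.99850112
N(d1) = 0.58684707; N(d2) = 0.38532945
C = S_0' * N(d1) - K * exp(-rT) * N(d2) = 10.78312798 * 0.58684707 - 11.0000 * 0.99850112 * 0.38532945 = 2.0958

Answer: Price = 2.0958


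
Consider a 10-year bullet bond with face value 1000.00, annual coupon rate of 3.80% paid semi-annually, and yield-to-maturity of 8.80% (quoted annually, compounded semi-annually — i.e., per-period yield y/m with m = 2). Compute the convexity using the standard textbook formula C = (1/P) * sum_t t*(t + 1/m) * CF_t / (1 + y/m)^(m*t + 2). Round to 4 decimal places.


Coupon per period c = face * coupon_rate / m = 19.000000
Periods per year m = 2; per-period yield y/m = 0.044000
Number of cashflows N = 20
Cashflows (t years, CF_t, discount factor 1/(1+y/m)^(m*t), PV):
  t = 0.5000: CF_t = 19.000000, DF = 0.957854, PV = 18.199234
  t = 1.0000: CF_t = 19.000000, DF = 0.917485, PV = 17.432216
  t = 1.5000: CF_t = 19.000000, DF = 0.878817, PV = 16.697525
  t = 2.0000: CF_t = 19.000000, DF = 0.841779, PV = 15.993798
  t = 2.5000: CF_t = 19.000000, DF = 0.806302, PV = 15.319730
  t = 3.0000: CF_t = 19.000000, DF = 0.772320, PV = 14.674071
  t = 3.5000: CF_t = 19.000000, DF = 0.739770, PV = 14.055623
  t = 4.0000: CF_t = 19.000000, DF = 0.708592, PV = 13.463241
  t = 4.5000: CF_t = 19.000000, DF = 0.678728, PV = 12.895824
  t = 5.0000: CF_t = 19.000000, DF = 0.650122, PV = 12.352322
  t = 5.5000: CF_t = 19.000000, DF = 0.622722, PV = 11.831726
  t = 6.0000: CF_t = 19.000000, DF = 0.596477, PV = 11.333071
  t = 6.5000: CF_t = 19.000000, DF = 0.571339, PV = 10.855432
  t = 7.0000: CF_t = 19.000000, DF = 0.547259, PV = 10.397924
  t = 7.5000: CF_t = 19.000000, DF = 0.524195, PV = 9.959697
  t = 8.0000: CF_t = 19.000000, DF = 0.502102, PV = 9.539940
  t = 8.5000: CF_t = 19.000000, DF = 0.480941, PV = 9.137873
  t = 9.0000: CF_t = 19.000000, DF = 0.460671, PV = 8.752752
  t = 9.5000: CF_t = 19.000000, DF = 0.441256, PV = 8.383862
  t = 10.0000: CF_t = 1019.000000, DF = 0.422659, PV = 430.689427
Price P = sum_t PV_t = 671.965289
Convexity numerator sum_t t*(t + 1/m) * CF_t / (1+y/m)^(m*t + 2):
  t = 0.5000: term = 8.348763
  t = 1.0000: term = 23.990697
  t = 1.5000: term = 45.959190
  t = 2.0000: term = 73.370354
  t = 2.5000: term = 105.417175
  t = 3.0000: term = 141.364028
  t = 3.5000: term = 180.541542
  t = 4.0000: term = 222.341801
  t = 4.5000: term = 266.213842
  t = 5.0000: term = 311.659458
  t = 5.5000: term = 358.229262
  t = 6.0000: term = 405.519018
  t = 6.5000: term = 453.166208
  t = 7.0000: term = 500.846826
  t = 7.5000: term = 548.272387
  t = 8.0000: term = 595.187138
  t = 8.5000: term = 641.365451
  t = 9.0000: term = 686.609396
  t = 9.5000: term = 730.746484
  t = 10.0000: term = 41490.867230
Convexity = (1/P) * sum = 47790.016249 / 671.965289 = 71.119769

Answer: Convexity = 71.1198


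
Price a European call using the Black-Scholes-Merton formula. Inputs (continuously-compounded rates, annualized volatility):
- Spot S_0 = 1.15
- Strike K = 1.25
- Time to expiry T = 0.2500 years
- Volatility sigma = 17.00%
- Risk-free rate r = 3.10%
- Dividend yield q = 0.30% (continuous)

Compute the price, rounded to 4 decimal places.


Answer: Price = 0.0102

Derivation:
d1 = (ln(S/K) + (r - q + 0.5*sigma^2) * T) / (sigma * sqrt(T)) = -0.85610716
d2 = d1 - sigma * sqrt(T) = -0.94110716
exp(-rT) = 0.99227995; exp(-qT) = 0.99925028
C = S_0 * exp(-qT) * N(d1) - K * exp(-rT) * N(d2)
N(d1) = 0.19596925; N(d2) = 0.17332497
C = 1.1500 * 0.99925028 * 0.19596925 - 1.2500 * 0.99227995 * 0.17332497 = 0.0102


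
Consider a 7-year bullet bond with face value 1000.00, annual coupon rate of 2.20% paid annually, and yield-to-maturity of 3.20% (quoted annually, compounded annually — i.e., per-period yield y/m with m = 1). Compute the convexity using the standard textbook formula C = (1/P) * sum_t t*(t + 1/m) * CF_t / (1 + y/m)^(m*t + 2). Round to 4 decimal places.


Coupon per period c = face * coupon_rate / m = 22.000000
Periods per year m = 1; per-period yield y/m = 0.032000
Number of cashflows N = 7
Cashflows (t years, CF_t, discount factor 1/(1+y/m)^(m*t), PV):
  t = 1.0000: CF_t = 22.000000, DF = 0.968992, PV = 21.317829
  t = 2.0000: CF_t = 22.000000, DF = 0.938946, PV = 20.656811
  t = 3.0000: CF_t = 22.000000, DF = 0.909831, PV = 20.016290
  t = 4.0000: CF_t = 22.000000, DF = 0.881620, PV = 19.395630
  t = 5.0000: CF_t = 22.000000, DF = 0.854283, PV = 18.794215
  t = 6.0000: CF_t = 22.000000, DF = 0.827793, PV = 18.211449
  t = 7.0000: CF_t = 1022.000000, DF = 0.802125, PV = 819.771876
Price P = sum_t PV_t = 938.164101
Convexity numerator sum_t t*(t + 1/m) * CF_t / (1+y/m)^(m*t + 2):
  t = 1.0000: term = 40.032580
  t = 2.0000: term = 116.373780
  t = 3.0000: term = 225.530582
  t = 4.0000: term = 364.228976
  t = 5.0000: term = 529.402581
  t = 6.0000: term = 718.181796
  t = 7.0000: term = 43104.404264
Convexity = (1/P) * sum = 45098.154560 / 938.164101 = 48.070646

Answer: Convexity = 48.0706


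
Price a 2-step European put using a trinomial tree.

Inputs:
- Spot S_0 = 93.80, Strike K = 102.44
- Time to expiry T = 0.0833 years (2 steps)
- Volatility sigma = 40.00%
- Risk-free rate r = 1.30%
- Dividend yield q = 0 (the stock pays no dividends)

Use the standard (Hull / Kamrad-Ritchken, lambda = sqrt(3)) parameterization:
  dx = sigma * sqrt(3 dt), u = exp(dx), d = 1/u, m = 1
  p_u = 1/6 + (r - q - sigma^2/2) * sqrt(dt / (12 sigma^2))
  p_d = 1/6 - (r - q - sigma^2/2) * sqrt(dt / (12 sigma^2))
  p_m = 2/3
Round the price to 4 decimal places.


dt = T/N = 0.041650; dx = sigma*sqrt(3*dt) = 0.141393
u = exp(dx) = 1.151877; d = 1/u = 0.868148
p_u = 0.156799, p_m = 0.666667, p_d = 0.176535
Discount per step: exp(-r*dt) = 0.999459
Stock lattice S(k, j) with j the centered position index:
  k=0: S(0,+0) = 93.8000
  k=1: S(1,-1) = 81.4323; S(1,+0) = 93.8000; S(1,+1) = 108.0461
  k=2: S(2,-2) = 70.6953; S(2,-1) = 81.4323; S(2,+0) = 93.8000; S(2,+1) = 108.0461; S(2,+2) = 124.4558
Terminal payoffs V(N, j) = max(K - S_T, 0):
  V(2,-2) = 31.744727; V(2,-1) = 21.007717; V(2,+0) = 8.640000; V(2,+1) = 0.000000; V(2,+2) = 0.000000
Backward induction: V(k, j) = exp(-r*dt) * [p_u * V(k+1, j+1) + p_m * V(k+1, j) + p_d * V(k+1, j-1)]
  V(1,-1) = exp(-r*dt) * [p_u*8.640000 + p_m*21.007717 + p_d*31.744727] = 20.952584
  V(1,+0) = exp(-r*dt) * [p_u*0.000000 + p_m*8.640000 + p_d*21.007717] = 9.463466
  V(1,+1) = exp(-r*dt) * [p_u*0.000000 + p_m*0.000000 + p_d*8.640000] = 1.524434
  V(0,+0) = exp(-r*dt) * [p_u*1.524434 + p_m*9.463466 + p_d*20.952584] = 10.241319

Answer: Price = V(0,0) = 10.2413
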